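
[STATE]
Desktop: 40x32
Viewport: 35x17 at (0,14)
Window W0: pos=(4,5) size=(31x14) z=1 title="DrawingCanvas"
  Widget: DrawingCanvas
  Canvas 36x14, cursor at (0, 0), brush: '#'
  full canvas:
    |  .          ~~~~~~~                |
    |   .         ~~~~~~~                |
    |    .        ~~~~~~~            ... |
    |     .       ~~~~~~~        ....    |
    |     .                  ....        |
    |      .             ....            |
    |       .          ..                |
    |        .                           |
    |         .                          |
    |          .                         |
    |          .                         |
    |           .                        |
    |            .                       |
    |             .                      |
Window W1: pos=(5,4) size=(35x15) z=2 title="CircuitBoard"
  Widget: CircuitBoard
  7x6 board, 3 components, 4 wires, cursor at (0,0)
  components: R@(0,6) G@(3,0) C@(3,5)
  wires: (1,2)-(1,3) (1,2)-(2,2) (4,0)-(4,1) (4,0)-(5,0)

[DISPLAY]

    ┃┃3   G                   C    
    ┃┃                             
    ┃┃4   · ─ ·                    
    ┃┃    │                        
    ┗┗━━━━━━━━━━━━━━━━━━━━━━━━━━━━━
                                   
                                   
                                   
                                   
                                   
                                   
                                   
                                   
                                   
                                   
                                   
                                   


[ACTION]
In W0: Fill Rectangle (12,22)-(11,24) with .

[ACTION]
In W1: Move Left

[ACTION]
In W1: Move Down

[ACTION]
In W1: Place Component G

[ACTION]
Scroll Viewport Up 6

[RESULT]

    ┃┃0                           R
    ┃┃                             
    ┃┃1  [G]      · ─ ·            
    ┃┃            │                
    ┃┃2           ·                
    ┃┃                             
    ┃┃3   G                   C    
    ┃┃                             
    ┃┃4   · ─ ·                    
    ┃┃    │                        
    ┗┗━━━━━━━━━━━━━━━━━━━━━━━━━━━━━
                                   
                                   
                                   
                                   
                                   
                                   


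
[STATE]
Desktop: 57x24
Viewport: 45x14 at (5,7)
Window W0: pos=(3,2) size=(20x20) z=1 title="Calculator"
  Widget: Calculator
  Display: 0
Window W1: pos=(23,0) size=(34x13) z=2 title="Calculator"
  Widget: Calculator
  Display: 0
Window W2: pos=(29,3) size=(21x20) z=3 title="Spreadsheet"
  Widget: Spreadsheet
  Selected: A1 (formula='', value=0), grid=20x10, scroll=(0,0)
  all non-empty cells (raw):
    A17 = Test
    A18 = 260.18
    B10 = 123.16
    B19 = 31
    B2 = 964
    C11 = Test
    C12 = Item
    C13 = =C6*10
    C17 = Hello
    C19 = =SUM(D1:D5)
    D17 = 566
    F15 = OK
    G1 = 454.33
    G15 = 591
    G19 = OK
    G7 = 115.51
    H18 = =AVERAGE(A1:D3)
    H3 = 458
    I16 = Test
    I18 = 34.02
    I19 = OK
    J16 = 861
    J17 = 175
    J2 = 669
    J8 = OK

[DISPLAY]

 7 │ 8 │ 9 │ ÷ │ ┃┃│ 4 │┃       A       B   ┃
───┼───┼───┼───┤ ┃┃├───┼┃-------------------┃
 4 │ 5 │ 6 │ × │ ┃┃│ 1 │┃  1      [0]       ┃
───┼───┼───┼───┤ ┃┃├───┼┃  2        0     96┃
 1 │ 2 │ 3 │ - │ ┃┃│ 0 │┃  3        0       ┃
───┼───┼───┼───┤ ┃┗━━━━━┃  4        0       ┃
 0 │ . │ = │ + │ ┃      ┃  5        0       ┃
───┼───┼───┼───┤ ┃      ┃  6        0       ┃
 C │ MC│ MR│ M+│ ┃      ┃  7        0       ┃
───┴───┴───┴───┘ ┃      ┃  8        0       ┃
                 ┃      ┃  9        0       ┃
                 ┃      ┃ 10        0  123.1┃
                 ┃      ┃ 11        0       ┃
                 ┃      ┃ 12        0       ┃


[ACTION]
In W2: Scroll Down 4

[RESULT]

 7 │ 8 │ 9 │ ÷ │ ┃┃│ 4 │┃       A       B   ┃
───┼───┼───┼───┤ ┃┃├───┼┃-------------------┃
 4 │ 5 │ 6 │ × │ ┃┃│ 1 │┃  5        0       ┃
───┼───┼───┼───┤ ┃┃├───┼┃  6        0       ┃
 1 │ 2 │ 3 │ - │ ┃┃│ 0 │┃  7        0       ┃
───┼───┼───┼───┤ ┃┗━━━━━┃  8        0       ┃
 0 │ . │ = │ + │ ┃      ┃  9        0       ┃
───┼───┼───┼───┤ ┃      ┃ 10        0  123.1┃
 C │ MC│ MR│ M+│ ┃      ┃ 11        0       ┃
───┴───┴───┴───┘ ┃      ┃ 12        0       ┃
                 ┃      ┃ 13        0       ┃
                 ┃      ┃ 14        0       ┃
                 ┃      ┃ 15        0       ┃
                 ┃      ┃ 16        0       ┃


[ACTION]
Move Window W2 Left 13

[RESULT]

 7 │ 8 │ 9 ┃       A       B   ┃ × │         
───┼───┼───┃-------------------┃───┤         
 4 │ 5 │ 6 ┃  5        0       ┃ - │         
───┼───┼───┃  6        0       ┃───┤         
 1 │ 2 │ 3 ┃  7        0       ┃ + │         
───┼───┼───┃  8        0       ┃━━━━━━━━━━━━━
 0 │ . │ = ┃  9        0       ┃             
───┼───┼───┃ 10        0  123.1┃             
 C │ MC│ MR┃ 11        0       ┃             
───┴───┴───┃ 12        0       ┃             
           ┃ 13        0       ┃             
           ┃ 14        0       ┃             
           ┃ 15        0       ┃             
           ┃ 16        0       ┃             


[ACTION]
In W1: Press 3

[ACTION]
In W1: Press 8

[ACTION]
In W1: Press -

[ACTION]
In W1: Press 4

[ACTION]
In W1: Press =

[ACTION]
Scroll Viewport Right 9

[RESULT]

│ 9 ┃       A       B   ┃ × │               ┃
┼───┃-------------------┃───┤               ┃
│ 6 ┃  5        0       ┃ - │               ┃
┼───┃  6        0       ┃───┤               ┃
│ 3 ┃  7        0       ┃ + │               ┃
┼───┃  8        0       ┃━━━━━━━━━━━━━━━━━━━┛
│ = ┃  9        0       ┃                    
┼───┃ 10        0  123.1┃                    
│ MR┃ 11        0       ┃                    
┴───┃ 12        0       ┃                    
    ┃ 13        0       ┃                    
    ┃ 14        0       ┃                    
    ┃ 15        0       ┃                    
    ┃ 16        0       ┃                    


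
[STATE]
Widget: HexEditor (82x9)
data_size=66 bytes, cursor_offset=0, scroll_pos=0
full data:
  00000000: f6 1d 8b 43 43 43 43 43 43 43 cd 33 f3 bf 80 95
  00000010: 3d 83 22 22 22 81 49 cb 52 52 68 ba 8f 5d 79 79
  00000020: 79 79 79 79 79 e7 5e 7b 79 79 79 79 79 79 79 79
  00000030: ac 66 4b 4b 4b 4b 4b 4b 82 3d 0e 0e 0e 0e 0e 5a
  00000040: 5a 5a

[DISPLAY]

00000000  F6 1d 8b 43 43 43 43 43  43 43 cd 33 f3 bf 80 95  |...CCCCCCC.3....|    
00000010  3d 83 22 22 22 81 49 cb  52 52 68 ba 8f 5d 79 79  |=.""".I.RRh..]yy|    
00000020  79 79 79 79 79 e7 5e 7b  79 79 79 79 79 79 79 79  |yyyyy.^{yyyyyyyy|    
00000030  ac 66 4b 4b 4b 4b 4b 4b  82 3d 0e 0e 0e 0e 0e 5a  |.fKKKKKK.=.....Z|    
00000040  5a 5a                                             |ZZ              |    
                                                                                  
                                                                                  
                                                                                  
                                                                                  


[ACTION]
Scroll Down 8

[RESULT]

00000040  5a 5a                                             |ZZ              |    
                                                                                  
                                                                                  
                                                                                  
                                                                                  
                                                                                  
                                                                                  
                                                                                  
                                                                                  


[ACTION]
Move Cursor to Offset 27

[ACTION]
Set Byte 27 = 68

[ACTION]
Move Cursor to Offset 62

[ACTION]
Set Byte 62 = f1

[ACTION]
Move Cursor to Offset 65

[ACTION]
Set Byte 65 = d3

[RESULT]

00000040  5a D3                                             |Z.              |    
                                                                                  
                                                                                  
                                                                                  
                                                                                  
                                                                                  
                                                                                  
                                                                                  
                                                                                  


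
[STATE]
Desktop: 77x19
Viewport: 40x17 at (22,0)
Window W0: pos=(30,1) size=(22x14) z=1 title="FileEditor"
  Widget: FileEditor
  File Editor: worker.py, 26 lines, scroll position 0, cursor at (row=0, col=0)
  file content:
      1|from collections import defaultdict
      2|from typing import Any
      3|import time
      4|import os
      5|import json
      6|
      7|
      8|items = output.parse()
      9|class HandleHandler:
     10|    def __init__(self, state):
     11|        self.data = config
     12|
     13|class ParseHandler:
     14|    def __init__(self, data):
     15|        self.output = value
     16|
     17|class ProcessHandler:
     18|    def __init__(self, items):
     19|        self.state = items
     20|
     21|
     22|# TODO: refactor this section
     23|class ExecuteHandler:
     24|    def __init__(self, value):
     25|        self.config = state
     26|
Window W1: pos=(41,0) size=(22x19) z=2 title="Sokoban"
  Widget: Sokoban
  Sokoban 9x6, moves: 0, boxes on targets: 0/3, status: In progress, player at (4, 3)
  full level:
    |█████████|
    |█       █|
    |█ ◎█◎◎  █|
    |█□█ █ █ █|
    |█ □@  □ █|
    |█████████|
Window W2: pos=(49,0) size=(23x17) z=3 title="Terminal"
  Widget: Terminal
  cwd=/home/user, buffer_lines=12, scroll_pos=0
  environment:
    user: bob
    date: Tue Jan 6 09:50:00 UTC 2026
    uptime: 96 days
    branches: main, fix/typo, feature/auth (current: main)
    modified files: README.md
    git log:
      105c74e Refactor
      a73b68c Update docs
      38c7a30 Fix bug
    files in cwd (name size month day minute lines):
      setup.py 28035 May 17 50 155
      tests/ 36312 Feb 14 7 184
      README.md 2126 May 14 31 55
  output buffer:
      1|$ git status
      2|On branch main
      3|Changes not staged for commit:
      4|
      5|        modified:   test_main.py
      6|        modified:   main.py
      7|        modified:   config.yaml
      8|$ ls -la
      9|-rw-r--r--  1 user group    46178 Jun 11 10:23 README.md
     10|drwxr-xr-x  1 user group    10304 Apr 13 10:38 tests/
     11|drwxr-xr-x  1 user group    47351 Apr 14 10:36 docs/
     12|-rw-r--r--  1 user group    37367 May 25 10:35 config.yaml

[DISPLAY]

                   ┏━━━━━━━┏━━━━━━━━━━━━
        ┏━━━━━━━━━━┃ Sokoba┃ Terminal   
        ┃ FileEdito┠───────┠────────────
        ┠──────────┃███████┃$ git status
        ┃█rom colle┃█      ┃On branch ma
        ┃from typin┃█ ◎█◎◎ ┃Changes not 
        ┃import tim┃█□█ █ █┃            
        ┃import os ┃█ □@  □┃        modi
        ┃import jso┃███████┃        modi
        ┃          ┃Moves: ┃        modi
        ┃          ┃       ┃$ ls -la    
        ┃items = ou┃       ┃-rw-r--r--  
        ┃class Hand┃       ┃drwxr-xr-x  
        ┃    def __┃       ┃drwxr-xr-x  
        ┗━━━━━━━━━━┃       ┃-rw-r--r--  
                   ┃       ┃$ █         
                   ┃       ┗━━━━━━━━━━━━


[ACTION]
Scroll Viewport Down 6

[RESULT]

        ┃ FileEdito┠───────┠────────────
        ┠──────────┃███████┃$ git status
        ┃█rom colle┃█      ┃On branch ma
        ┃from typin┃█ ◎█◎◎ ┃Changes not 
        ┃import tim┃█□█ █ █┃            
        ┃import os ┃█ □@  □┃        modi
        ┃import jso┃███████┃        modi
        ┃          ┃Moves: ┃        modi
        ┃          ┃       ┃$ ls -la    
        ┃items = ou┃       ┃-rw-r--r--  
        ┃class Hand┃       ┃drwxr-xr-x  
        ┃    def __┃       ┃drwxr-xr-x  
        ┗━━━━━━━━━━┃       ┃-rw-r--r--  
                   ┃       ┃$ █         
                   ┃       ┗━━━━━━━━━━━━
                   ┃                    
                   ┗━━━━━━━━━━━━━━━━━━━━


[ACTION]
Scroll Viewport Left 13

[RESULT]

                     ┃ FileEdito┠───────
                     ┠──────────┃███████
                     ┃█rom colle┃█      
                     ┃from typin┃█ ◎█◎◎ 
                     ┃import tim┃█□█ █ █
                     ┃import os ┃█ □@  □
                     ┃import jso┃███████
                     ┃          ┃Moves: 
                     ┃          ┃       
                     ┃items = ou┃       
                     ┃class Hand┃       
                     ┃    def __┃       
                     ┗━━━━━━━━━━┃       
                                ┃       
                                ┃       
                                ┃       
                                ┗━━━━━━━


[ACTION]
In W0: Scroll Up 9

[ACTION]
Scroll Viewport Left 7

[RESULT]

                            ┃ FileEdito┠
                            ┠──────────┃
                            ┃█rom colle┃
                            ┃from typin┃
                            ┃import tim┃
                            ┃import os ┃
                            ┃import jso┃
                            ┃          ┃
                            ┃          ┃
                            ┃items = ou┃
                            ┃class Hand┃
                            ┃    def __┃
                            ┗━━━━━━━━━━┃
                                       ┃
                                       ┃
                                       ┃
                                       ┗


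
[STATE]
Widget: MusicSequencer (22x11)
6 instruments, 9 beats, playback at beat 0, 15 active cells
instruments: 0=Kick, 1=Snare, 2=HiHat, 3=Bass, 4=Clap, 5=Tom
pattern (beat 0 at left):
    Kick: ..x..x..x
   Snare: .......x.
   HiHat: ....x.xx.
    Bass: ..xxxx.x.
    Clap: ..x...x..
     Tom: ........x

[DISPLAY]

      ▼12345678       
  Kick··█··█··█       
 Snare·······█·       
 HiHat····█·██·       
  Bass··████·█·       
  Clap··█···█··       
   Tom········█       
                      
                      
                      
                      


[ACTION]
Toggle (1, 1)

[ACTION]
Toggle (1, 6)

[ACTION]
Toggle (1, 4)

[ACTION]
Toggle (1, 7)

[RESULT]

      ▼12345678       
  Kick··█··█··█       
 Snare·█··█·█··       
 HiHat····█·██·       
  Bass··████·█·       
  Clap··█···█··       
   Tom········█       
                      
                      
                      
                      


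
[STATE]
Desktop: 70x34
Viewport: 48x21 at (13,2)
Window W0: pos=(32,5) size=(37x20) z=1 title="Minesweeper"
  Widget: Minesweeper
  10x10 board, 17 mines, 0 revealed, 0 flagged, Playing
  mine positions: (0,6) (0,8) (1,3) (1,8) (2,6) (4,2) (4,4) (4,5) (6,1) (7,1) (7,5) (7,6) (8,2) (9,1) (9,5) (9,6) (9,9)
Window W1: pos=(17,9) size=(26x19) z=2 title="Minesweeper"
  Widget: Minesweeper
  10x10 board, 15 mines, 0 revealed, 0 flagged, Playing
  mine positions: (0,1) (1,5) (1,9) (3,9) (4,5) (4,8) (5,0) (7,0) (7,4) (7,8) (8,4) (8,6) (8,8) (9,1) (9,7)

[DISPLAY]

                                                
                                                
                                                
                   ┏━━━━━━━━━━━━━━━━━━━━━━━━━━━━
                   ┃ Minesweeper                
                   ┠────────────────────────────
                   ┃■■■■■■■■■■                  
    ┏━━━━━━━━━━━━━━━━━━━━━━━━┓                  
    ┃ Minesweeper            ┃                  
    ┠────────────────────────┨                  
    ┃■■■■■■■■■■              ┃                  
    ┃■■■■■■■■■■              ┃                  
    ┃■■■■■■■■■■              ┃                  
    ┃■■■■■■■■■■              ┃                  
    ┃■■■■■■■■■■              ┃                  
    ┃■■■■■■■■■■              ┃                  
    ┃■■■■■■■■■■              ┃                  
    ┃■■■■■■■■■■              ┃                  
    ┃■■■■■■■■■■              ┃                  
    ┃■■■■■■■■■■              ┃                  
    ┃                        ┃                  


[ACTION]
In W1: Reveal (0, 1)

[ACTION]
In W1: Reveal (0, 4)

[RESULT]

                                                
                                                
                                                
                   ┏━━━━━━━━━━━━━━━━━━━━━━━━━━━━
                   ┃ Minesweeper                
                   ┠────────────────────────────
                   ┃■■■■■■■■■■                  
    ┏━━━━━━━━━━━━━━━━━━━━━━━━┓                  
    ┃ Minesweeper            ┃                  
    ┠────────────────────────┨                  
    ┃■✹■■■■■■■■              ┃                  
    ┃■■■■■✹■■■✹              ┃                  
    ┃■■■■■■■■■■              ┃                  
    ┃■■■■■■■■■✹              ┃                  
    ┃■■■■■✹■■✹■              ┃                  
    ┃✹■■■■■■■■■              ┃                  
    ┃■■■■■■■■■■              ┃                  
    ┃✹■■■✹■■■✹■              ┃                  
    ┃■■■■✹■✹■✹■              ┃                  
    ┃■✹■■■■■✹■■              ┃                  
    ┃                        ┃                  


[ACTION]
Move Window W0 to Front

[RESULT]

                                                
                                                
                                                
                   ┏━━━━━━━━━━━━━━━━━━━━━━━━━━━━
                   ┃ Minesweeper                
                   ┠────────────────────────────
                   ┃■■■■■■■■■■                  
    ┏━━━━━━━━━━━━━━┃■■■■■■■■■■                  
    ┃ Minesweeper  ┃■■■■■■■■■■                  
    ┠──────────────┃■■■■■■■■■■                  
    ┃■✹■■■■■■■■    ┃■■■■■■■■■■                  
    ┃■■■■■✹■■■✹    ┃■■■■■■■■■■                  
    ┃■■■■■■■■■■    ┃■■■■■■■■■■                  
    ┃■■■■■■■■■✹    ┃■■■■■■■■■■                  
    ┃■■■■■✹■■✹■    ┃■■■■■■■■■■                  
    ┃✹■■■■■■■■■    ┃■■■■■■■■■■                  
    ┃■■■■■■■■■■    ┃                            
    ┃✹■■■✹■■■✹■    ┃                            
    ┃■■■■✹■✹■✹■    ┃                            
    ┃■✹■■■■■✹■■    ┃                            
    ┃              ┃                            


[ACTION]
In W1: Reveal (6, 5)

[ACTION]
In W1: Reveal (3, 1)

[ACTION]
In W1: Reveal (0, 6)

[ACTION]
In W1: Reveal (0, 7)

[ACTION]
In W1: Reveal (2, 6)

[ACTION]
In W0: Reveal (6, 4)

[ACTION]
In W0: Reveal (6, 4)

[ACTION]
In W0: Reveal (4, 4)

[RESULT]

                                                
                                                
                                                
                   ┏━━━━━━━━━━━━━━━━━━━━━━━━━━━━
                   ┃ Minesweeper                
                   ┠────────────────────────────
                   ┃■■■■■■✹■✹■                  
    ┏━━━━━━━━━━━━━━┃■■■✹■■■■✹■                  
    ┃ Minesweeper  ┃■■■■■■✹■■■                  
    ┠──────────────┃■■■■■■■■■■                  
    ┃■✹■■■■■■■■    ┃■■✹■✹✹■■■■                  
    ┃■■■■■✹■■■✹    ┃■■■■■■■■■■                  
    ┃■■■■■■■■■■    ┃■✹■■1■■■■■                  
    ┃■■■■■■■■■✹    ┃■✹■■■✹✹■■■                  
    ┃■■■■■✹■■✹■    ┃■■✹■■■■■■■                  
    ┃✹■■■■■■■■■    ┃■✹■■■✹✹■■✹                  
    ┃■■■■■■■■■■    ┃                            
    ┃✹■■■✹■■■✹■    ┃                            
    ┃■■■■✹■✹■✹■    ┃                            
    ┃■✹■■■■■✹■■    ┃                            
    ┃              ┃                            


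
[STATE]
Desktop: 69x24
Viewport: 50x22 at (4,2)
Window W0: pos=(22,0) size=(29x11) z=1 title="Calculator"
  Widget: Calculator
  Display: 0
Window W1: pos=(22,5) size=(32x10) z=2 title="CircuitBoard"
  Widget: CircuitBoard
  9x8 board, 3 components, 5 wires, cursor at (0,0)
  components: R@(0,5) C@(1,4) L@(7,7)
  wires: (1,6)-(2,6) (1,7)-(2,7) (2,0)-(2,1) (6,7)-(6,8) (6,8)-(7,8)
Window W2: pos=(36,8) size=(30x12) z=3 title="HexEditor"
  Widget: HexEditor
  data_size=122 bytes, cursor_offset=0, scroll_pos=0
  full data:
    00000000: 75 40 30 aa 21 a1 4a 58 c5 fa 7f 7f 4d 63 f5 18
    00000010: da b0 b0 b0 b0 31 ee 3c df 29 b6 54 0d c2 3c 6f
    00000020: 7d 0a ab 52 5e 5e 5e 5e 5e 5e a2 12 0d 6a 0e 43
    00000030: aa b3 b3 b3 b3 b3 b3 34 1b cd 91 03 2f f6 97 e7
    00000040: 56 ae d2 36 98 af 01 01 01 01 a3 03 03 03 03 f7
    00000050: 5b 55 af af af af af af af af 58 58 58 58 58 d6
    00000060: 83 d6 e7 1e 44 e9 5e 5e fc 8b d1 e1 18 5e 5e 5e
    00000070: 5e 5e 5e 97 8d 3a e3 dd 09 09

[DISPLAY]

                  ┠───────────────────────────┨   
                  ┃                          0┃   
                  ┃┌───┬───┬───┬───┐          ┃   
                  ┏━━━━━━━━━━━━━━━━━━━━━━━━━━━━━━┓
                  ┃ CircuitBoard                 ┃
                  ┠──────────────────────────────┨
                  ┃   0 1 2 3 4 ┏━━━━━━━━━━━━━━━━━
                  ┃0  [.]       ┃ HexEditor       
                  ┃             ┠─────────────────
                  ┃1            ┃00000000  75 40 3
                  ┃             ┃00000010  da b0 b
                  ┃2   · ─ ·    ┃00000020  7d 0a a
                  ┗━━━━━━━━━━━━━┃00000030  aa b3 b
                                ┃00000040  56 ae d
                                ┃00000050  5b 55 a
                                ┃00000060  83 d6 e
                                ┃00000070  5e 5e 5
                                ┗━━━━━━━━━━━━━━━━━
                                                  
                                                  
                                                  
                                                  


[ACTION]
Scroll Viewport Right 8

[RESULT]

          ┠───────────────────────────┨           
          ┃                          0┃           
          ┃┌───┬───┬───┬───┐          ┃           
          ┏━━━━━━━━━━━━━━━━━━━━━━━━━━━━━━┓        
          ┃ CircuitBoard                 ┃        
          ┠──────────────────────────────┨        
          ┃   0 1 2 3 4 ┏━━━━━━━━━━━━━━━━━━━━━━━━━
          ┃0  [.]       ┃ HexEditor               
          ┃             ┠─────────────────────────
          ┃1            ┃00000000  75 40 30 aa 21 
          ┃             ┃00000010  da b0 b0 b0 b0 
          ┃2   · ─ ·    ┃00000020  7d 0a ab 52 5e 
          ┗━━━━━━━━━━━━━┃00000030  aa b3 b3 b3 b3 
                        ┃00000040  56 ae d2 36 98 
                        ┃00000050  5b 55 af af af 
                        ┃00000060  83 d6 e7 1e 44 
                        ┃00000070  5e 5e 5e 97 8d 
                        ┗━━━━━━━━━━━━━━━━━━━━━━━━━
                                                  
                                                  
                                                  
                                                  


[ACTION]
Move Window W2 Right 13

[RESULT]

          ┠───────────────────────────┨           
          ┃                          0┃           
          ┃┌───┬───┬───┬───┐          ┃           
          ┏━━━━━━━━━━━━━━━━━━━━━━━━━━━━━━┓        
          ┃ CircuitBoard                 ┃        
          ┠──────────────────────────────┨        
          ┃   0 1 2 3 4 5 6┏━━━━━━━━━━━━━━━━━━━━━━
          ┃0  [.]          ┃ HexEditor            
          ┃                ┠──────────────────────
          ┃1               ┃00000000  75 40 30 aa 
          ┃                ┃00000010  da b0 b0 b0 
          ┃2   · ─ ·       ┃00000020  7d 0a ab 52 
          ┗━━━━━━━━━━━━━━━━┃00000030  aa b3 b3 b3 
                           ┃00000040  56 ae d2 36 
                           ┃00000050  5b 55 af af 
                           ┃00000060  83 d6 e7 1e 
                           ┃00000070  5e 5e 5e 97 
                           ┗━━━━━━━━━━━━━━━━━━━━━━
                                                  
                                                  
                                                  
                                                  


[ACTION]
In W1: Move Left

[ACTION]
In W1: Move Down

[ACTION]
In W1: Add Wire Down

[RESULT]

          ┠───────────────────────────┨           
          ┃                          0┃           
          ┃┌───┬───┬───┬───┐          ┃           
          ┏━━━━━━━━━━━━━━━━━━━━━━━━━━━━━━┓        
          ┃ CircuitBoard                 ┃        
          ┠──────────────────────────────┨        
          ┃   0 1 2 3 4 5 6┏━━━━━━━━━━━━━━━━━━━━━━
          ┃0               ┃ HexEditor            
          ┃                ┠──────────────────────
          ┃1  [.]          ┃00000000  75 40 30 aa 
          ┃    │           ┃00000010  da b0 b0 b0 
          ┃2   · ─ ·       ┃00000020  7d 0a ab 52 
          ┗━━━━━━━━━━━━━━━━┃00000030  aa b3 b3 b3 
                           ┃00000040  56 ae d2 36 
                           ┃00000050  5b 55 af af 
                           ┃00000060  83 d6 e7 1e 
                           ┃00000070  5e 5e 5e 97 
                           ┗━━━━━━━━━━━━━━━━━━━━━━
                                                  
                                                  
                                                  
                                                  


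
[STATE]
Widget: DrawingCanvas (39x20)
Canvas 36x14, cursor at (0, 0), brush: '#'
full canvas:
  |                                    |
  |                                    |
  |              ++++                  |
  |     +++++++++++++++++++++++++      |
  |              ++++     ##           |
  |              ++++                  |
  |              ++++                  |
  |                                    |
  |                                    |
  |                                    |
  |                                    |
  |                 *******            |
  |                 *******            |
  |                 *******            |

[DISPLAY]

+                                      
                                       
              ++++                     
     +++++++++++++++++++++++++         
              ++++     ##              
              ++++                     
              ++++                     
                                       
                                       
                                       
                                       
                 *******               
                 *******               
                 *******               
                                       
                                       
                                       
                                       
                                       
                                       


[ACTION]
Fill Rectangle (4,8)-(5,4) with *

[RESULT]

+                                      
                                       
              ++++                     
     +++++++++++++++++++++++++         
    *****     ++++     ##              
    *****     ++++                     
              ++++                     
                                       
                                       
                                       
                                       
                 *******               
                 *******               
                 *******               
                                       
                                       
                                       
                                       
                                       
                                       


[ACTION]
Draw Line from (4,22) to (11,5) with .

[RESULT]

+                                      
                                       
              ++++                     
     +++++++++++++++++++++++++         
    *****     ++++   ..##              
    *****     ++++ ..                  
              ++...                    
              ..                       
            ..                         
         ...                           
       ..                              
     ..          *******               
                 *******               
                 *******               
                                       
                                       
                                       
                                       
                                       
                                       


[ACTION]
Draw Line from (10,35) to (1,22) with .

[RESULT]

+                                      
                      .                
              ++++     ..              
     ++++++++++++++++++++.++++         
    *****     ++++   ..## ..           
    *****     ++++ ..       .          
              ++...          .         
              ..              ..       
            ..                  .      
         ...                     ..    
       ..                          .   
     ..          *******               
                 *******               
                 *******               
                                       
                                       
                                       
                                       
                                       
                                       


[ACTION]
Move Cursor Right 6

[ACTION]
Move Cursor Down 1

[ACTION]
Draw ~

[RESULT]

                                       
      ~               .                
              ++++     ..              
     ++++++++++++++++++++.++++         
    *****     ++++   ..## ..           
    *****     ++++ ..       .          
              ++...          .         
              ..              ..       
            ..                  .      
         ...                     ..    
       ..                          .   
     ..          *******               
                 *******               
                 *******               
                                       
                                       
                                       
                                       
                                       
                                       


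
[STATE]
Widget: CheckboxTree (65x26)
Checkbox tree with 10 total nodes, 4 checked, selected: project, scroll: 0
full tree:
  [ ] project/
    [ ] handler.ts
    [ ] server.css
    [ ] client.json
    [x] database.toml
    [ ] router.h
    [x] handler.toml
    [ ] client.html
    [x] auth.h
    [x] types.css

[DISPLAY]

>[-] project/                                                    
   [ ] handler.ts                                                
   [ ] server.css                                                
   [ ] client.json                                               
   [x] database.toml                                             
   [ ] router.h                                                  
   [x] handler.toml                                              
   [ ] client.html                                               
   [x] auth.h                                                    
   [x] types.css                                                 
                                                                 
                                                                 
                                                                 
                                                                 
                                                                 
                                                                 
                                                                 
                                                                 
                                                                 
                                                                 
                                                                 
                                                                 
                                                                 
                                                                 
                                                                 
                                                                 


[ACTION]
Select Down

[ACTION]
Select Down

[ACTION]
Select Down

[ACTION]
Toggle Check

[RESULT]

 [-] project/                                                    
   [ ] handler.ts                                                
   [ ] server.css                                                
>  [x] client.json                                               
   [x] database.toml                                             
   [ ] router.h                                                  
   [x] handler.toml                                              
   [ ] client.html                                               
   [x] auth.h                                                    
   [x] types.css                                                 
                                                                 
                                                                 
                                                                 
                                                                 
                                                                 
                                                                 
                                                                 
                                                                 
                                                                 
                                                                 
                                                                 
                                                                 
                                                                 
                                                                 
                                                                 
                                                                 
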